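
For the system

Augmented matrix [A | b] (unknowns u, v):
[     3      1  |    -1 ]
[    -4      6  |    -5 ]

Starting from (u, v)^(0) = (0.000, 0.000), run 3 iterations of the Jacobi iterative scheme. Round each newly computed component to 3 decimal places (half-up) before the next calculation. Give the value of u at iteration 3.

0.018

Iteration 1:
  u = (-1 - (1)·0.000) / (3) = -0.333
  v = (-5 - (-4)·0.000) / (6) = -0.833
Iteration 2:
  u = (-1 - (1)·-0.833) / (3) = -0.056
  v = (-5 - (-4)·-0.333) / (6) = -1.055
Iteration 3:
  u = (-1 - (1)·-1.055) / (3) = 0.018
  v = (-5 - (-4)·-0.056) / (6) = -0.871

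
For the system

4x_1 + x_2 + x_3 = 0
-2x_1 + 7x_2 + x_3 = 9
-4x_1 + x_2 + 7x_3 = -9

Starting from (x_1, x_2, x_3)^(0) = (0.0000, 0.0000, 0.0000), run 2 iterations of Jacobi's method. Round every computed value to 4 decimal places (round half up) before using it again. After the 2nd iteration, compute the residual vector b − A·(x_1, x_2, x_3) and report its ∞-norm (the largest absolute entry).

Iteration 1:
  x_1 = (0 - (1)·0.0000 - (1)·0.0000) / (4) = 0.0000
  x_2 = (9 - (-2)·0.0000 - (1)·0.0000) / (7) = 1.2857
  x_3 = (-9 - (-4)·0.0000 - (1)·0.0000) / (7) = -1.2857
Iteration 2:
  x_1 = (0 - (1)·1.2857 - (1)·-1.2857) / (4) = 0.0000
  x_2 = (9 - (-2)·0.0000 - (1)·-1.2857) / (7) = 1.4694
  x_3 = (-9 - (-4)·0.0000 - (1)·1.2857) / (7) = -1.4694
Residual b − A·x = (0.0000, 0.1836, -0.1836); ∞-norm = 0.1836

0.1836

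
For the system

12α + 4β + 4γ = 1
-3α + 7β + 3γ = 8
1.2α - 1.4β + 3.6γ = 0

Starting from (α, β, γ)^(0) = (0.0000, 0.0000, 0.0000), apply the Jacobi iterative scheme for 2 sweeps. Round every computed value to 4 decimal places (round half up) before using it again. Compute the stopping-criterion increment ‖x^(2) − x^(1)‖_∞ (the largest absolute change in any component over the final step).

Iteration 1:
  α = (1 - (4)·0.0000 - (4)·0.0000) / (12) = 0.0833
  β = (8 - (-3)·0.0000 - (3)·0.0000) / (7) = 1.1429
  γ = (0 - (1.2)·0.0000 - (-1.4)·0.0000) / (3.6) = 0.0000
Iteration 2:
  α = (1 - (4)·1.1429 - (4)·0.0000) / (12) = -0.2976
  β = (8 - (-3)·0.0833 - (3)·0.0000) / (7) = 1.1786
  γ = (0 - (1.2)·0.0833 - (-1.4)·1.1429) / (3.6) = 0.4167
Change: (-0.3809, 0.0357, 0.4167) → max |·| = 0.4167

0.4167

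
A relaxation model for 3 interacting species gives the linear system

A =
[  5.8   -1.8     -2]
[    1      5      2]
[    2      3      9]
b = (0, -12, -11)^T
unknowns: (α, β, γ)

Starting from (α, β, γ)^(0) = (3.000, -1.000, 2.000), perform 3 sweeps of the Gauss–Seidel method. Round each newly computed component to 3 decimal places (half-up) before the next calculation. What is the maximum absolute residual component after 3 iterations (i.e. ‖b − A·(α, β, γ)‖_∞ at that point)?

0.204

Iteration 1:
  α = (0 - (-1.8)·-1.000 - (-2)·2.000) / (5.8) = 0.379
  β = (-12 - (1)·0.379 - (2)·2.000) / (5) = -3.276
  γ = (-11 - (2)·0.379 - (3)·-3.276) / (9) = -0.214
Iteration 2:
  α = (0 - (-1.8)·-3.276 - (-2)·-0.214) / (5.8) = -1.090
  β = (-12 - (1)·-1.090 - (2)·-0.214) / (5) = -2.096
  γ = (-11 - (2)·-1.090 - (3)·-2.096) / (9) = -0.281
Iteration 3:
  α = (0 - (-1.8)·-2.096 - (-2)·-0.281) / (5.8) = -0.747
  β = (-12 - (1)·-0.747 - (2)·-0.281) / (5) = -2.138
  γ = (-11 - (2)·-0.747 - (3)·-2.138) / (9) = -0.344
Residual b − A·x = (-0.204, 0.125, 0.004); ∞-norm = 0.204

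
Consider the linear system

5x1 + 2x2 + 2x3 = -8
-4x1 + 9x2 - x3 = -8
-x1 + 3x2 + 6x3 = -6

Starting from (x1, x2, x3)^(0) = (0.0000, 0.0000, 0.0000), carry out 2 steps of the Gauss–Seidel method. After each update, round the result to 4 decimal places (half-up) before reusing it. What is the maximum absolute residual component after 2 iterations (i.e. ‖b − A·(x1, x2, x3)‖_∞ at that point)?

0.5913

Iteration 1:
  x1 = (-8 - (2)·0.0000 - (2)·0.0000) / (5) = -1.6000
  x2 = (-8 - (-4)·-1.6000 - (-1)·0.0000) / (9) = -1.6000
  x3 = (-6 - (-1)·-1.6000 - (3)·-1.6000) / (6) = -0.4667
Iteration 2:
  x1 = (-8 - (2)·-1.6000 - (2)·-0.4667) / (5) = -0.7733
  x2 = (-8 - (-4)·-0.7733 - (-1)·-0.4667) / (9) = -1.2844
  x3 = (-6 - (-1)·-0.7733 - (3)·-1.2844) / (6) = -0.4867
Residual b − A·x = (-0.5913, -0.0203, 0.0001); ∞-norm = 0.5913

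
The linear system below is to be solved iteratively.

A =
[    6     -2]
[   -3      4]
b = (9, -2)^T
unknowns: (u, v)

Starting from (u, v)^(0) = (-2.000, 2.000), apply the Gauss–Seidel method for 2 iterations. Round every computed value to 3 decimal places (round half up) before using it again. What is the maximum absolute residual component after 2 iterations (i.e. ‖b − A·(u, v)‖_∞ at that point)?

0.438

Iteration 1:
  u = (9 - (-2)·2.000) / (6) = 2.167
  v = (-2 - (-3)·2.167) / (4) = 1.125
Iteration 2:
  u = (9 - (-2)·1.125) / (6) = 1.875
  v = (-2 - (-3)·1.875) / (4) = 0.906
Residual b − A·x = (-0.438, 0.001); ∞-norm = 0.438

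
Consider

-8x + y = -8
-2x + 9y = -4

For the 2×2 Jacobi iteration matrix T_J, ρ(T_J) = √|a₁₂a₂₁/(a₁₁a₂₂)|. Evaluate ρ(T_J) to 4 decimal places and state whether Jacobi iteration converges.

0.1667

a₁₂a₂₁/(a₁₁a₂₂) = (1)·(-2) / ((-8)·(9)) = 0.027778
ρ = √|0.027778| = √0.027778 = 0.1667
ρ < 1, so Jacobi converges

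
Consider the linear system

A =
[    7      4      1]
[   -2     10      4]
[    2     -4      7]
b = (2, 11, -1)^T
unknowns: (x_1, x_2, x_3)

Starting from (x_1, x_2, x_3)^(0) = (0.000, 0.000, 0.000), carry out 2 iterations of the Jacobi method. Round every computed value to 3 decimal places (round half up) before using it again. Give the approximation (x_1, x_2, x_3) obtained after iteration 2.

(-0.322, 1.214, 0.404)

Iteration 1:
  x_1 = (2 - (4)·0.000 - (1)·0.000) / (7) = 0.286
  x_2 = (11 - (-2)·0.000 - (4)·0.000) / (10) = 1.100
  x_3 = (-1 - (2)·0.000 - (-4)·0.000) / (7) = -0.143
Iteration 2:
  x_1 = (2 - (4)·1.100 - (1)·-0.143) / (7) = -0.322
  x_2 = (11 - (-2)·0.286 - (4)·-0.143) / (10) = 1.214
  x_3 = (-1 - (2)·0.286 - (-4)·1.100) / (7) = 0.404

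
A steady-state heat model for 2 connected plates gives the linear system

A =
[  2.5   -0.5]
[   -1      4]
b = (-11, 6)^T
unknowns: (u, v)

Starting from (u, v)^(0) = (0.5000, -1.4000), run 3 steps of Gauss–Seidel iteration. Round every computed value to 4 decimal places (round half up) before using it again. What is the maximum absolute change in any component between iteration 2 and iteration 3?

Iteration 1:
  u = (-11 - (-0.5)·-1.4000) / (2.5) = -4.6800
  v = (6 - (-1)·-4.6800) / (4) = 0.3300
Iteration 2:
  u = (-11 - (-0.5)·0.3300) / (2.5) = -4.3340
  v = (6 - (-1)·-4.3340) / (4) = 0.4165
Iteration 3:
  u = (-11 - (-0.5)·0.4165) / (2.5) = -4.3167
  v = (6 - (-1)·-4.3167) / (4) = 0.4208
Change: (0.0173, 0.0043) → max |·| = 0.0173

0.0173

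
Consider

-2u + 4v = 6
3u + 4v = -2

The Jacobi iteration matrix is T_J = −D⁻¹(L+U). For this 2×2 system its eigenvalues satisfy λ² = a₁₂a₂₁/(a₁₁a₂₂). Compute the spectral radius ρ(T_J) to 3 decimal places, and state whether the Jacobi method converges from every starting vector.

a₁₂a₂₁/(a₁₁a₂₂) = (4)·(3) / ((-2)·(4)) = -1.500000
ρ = √|-1.500000| = √1.500000 = 1.225
ρ > 1, so Jacobi diverges

1.225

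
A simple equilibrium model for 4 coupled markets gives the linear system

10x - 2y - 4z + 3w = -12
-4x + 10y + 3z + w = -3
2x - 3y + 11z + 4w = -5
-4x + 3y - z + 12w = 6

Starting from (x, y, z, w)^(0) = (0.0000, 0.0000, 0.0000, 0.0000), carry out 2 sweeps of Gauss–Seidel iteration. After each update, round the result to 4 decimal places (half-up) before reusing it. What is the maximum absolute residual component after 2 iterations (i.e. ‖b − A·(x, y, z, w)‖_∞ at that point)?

0.5054

Iteration 1:
  x = (-12 - (-2)·0.0000 - (-4)·0.0000 - (3)·0.0000) / (10) = -1.2000
  y = (-3 - (-4)·-1.2000 - (3)·0.0000 - (1)·0.0000) / (10) = -0.7800
  z = (-5 - (2)·-1.2000 - (-3)·-0.7800 - (4)·0.0000) / (11) = -0.4491
  w = (6 - (-4)·-1.2000 - (3)·-0.7800 - (-1)·-0.4491) / (12) = 0.2576
Iteration 2:
  x = (-12 - (-2)·-0.7800 - (-4)·-0.4491 - (3)·0.2576) / (10) = -1.6129
  y = (-3 - (-4)·-1.6129 - (3)·-0.4491 - (1)·0.2576) / (10) = -0.8362
  z = (-5 - (2)·-1.6129 - (-3)·-0.8362 - (4)·0.2576) / (11) = -0.4830
  w = (6 - (-4)·-1.6129 - (3)·-0.8362 - (-1)·-0.4830) / (12) = 0.1312
Residual b − A·x = (0.1310, 0.2282, 0.5054, -0.0004); ∞-norm = 0.5054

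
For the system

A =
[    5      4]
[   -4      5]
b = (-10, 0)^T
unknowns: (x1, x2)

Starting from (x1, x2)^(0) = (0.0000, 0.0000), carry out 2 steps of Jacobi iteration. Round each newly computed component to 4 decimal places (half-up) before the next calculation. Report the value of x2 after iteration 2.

Iteration 1:
  x1 = (-10 - (4)·0.0000) / (5) = -2.0000
  x2 = (0 - (-4)·0.0000) / (5) = 0.0000
Iteration 2:
  x1 = (-10 - (4)·0.0000) / (5) = -2.0000
  x2 = (0 - (-4)·-2.0000) / (5) = -1.6000

-1.6000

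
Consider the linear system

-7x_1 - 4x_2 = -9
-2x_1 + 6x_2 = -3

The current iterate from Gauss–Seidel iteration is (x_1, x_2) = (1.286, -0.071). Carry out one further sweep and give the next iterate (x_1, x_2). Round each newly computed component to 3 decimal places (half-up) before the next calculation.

(1.326, -0.058)

One sweep:
  x_1 = (-9 - (-4)·-0.071) / (-7) = 1.326
  x_2 = (-3 - (-2)·1.326) / (6) = -0.058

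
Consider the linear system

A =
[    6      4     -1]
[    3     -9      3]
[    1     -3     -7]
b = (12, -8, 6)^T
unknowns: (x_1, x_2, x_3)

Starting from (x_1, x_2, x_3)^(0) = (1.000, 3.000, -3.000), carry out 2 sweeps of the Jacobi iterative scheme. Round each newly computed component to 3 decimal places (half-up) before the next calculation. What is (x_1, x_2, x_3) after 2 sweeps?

Iteration 1:
  x_1 = (12 - (4)·3.000 - (-1)·-3.000) / (6) = -0.500
  x_2 = (-8 - (3)·1.000 - (3)·-3.000) / (-9) = 0.222
  x_3 = (6 - (1)·1.000 - (-3)·3.000) / (-7) = -2.000
Iteration 2:
  x_1 = (12 - (4)·0.222 - (-1)·-2.000) / (6) = 1.519
  x_2 = (-8 - (3)·-0.500 - (3)·-2.000) / (-9) = 0.056
  x_3 = (6 - (1)·-0.500 - (-3)·0.222) / (-7) = -1.024

(1.519, 0.056, -1.024)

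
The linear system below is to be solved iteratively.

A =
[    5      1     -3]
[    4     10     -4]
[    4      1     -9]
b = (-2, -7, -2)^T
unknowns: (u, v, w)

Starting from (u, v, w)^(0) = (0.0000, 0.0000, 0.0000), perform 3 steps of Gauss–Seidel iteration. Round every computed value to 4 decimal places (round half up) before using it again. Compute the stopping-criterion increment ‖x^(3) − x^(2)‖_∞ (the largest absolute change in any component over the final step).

Iteration 1:
  u = (-2 - (1)·0.0000 - (-3)·0.0000) / (5) = -0.4000
  v = (-7 - (4)·-0.4000 - (-4)·0.0000) / (10) = -0.5400
  w = (-2 - (4)·-0.4000 - (1)·-0.5400) / (-9) = -0.0156
Iteration 2:
  u = (-2 - (1)·-0.5400 - (-3)·-0.0156) / (5) = -0.3014
  v = (-7 - (4)·-0.3014 - (-4)·-0.0156) / (10) = -0.5857
  w = (-2 - (4)·-0.3014 - (1)·-0.5857) / (-9) = 0.0232
Iteration 3:
  u = (-2 - (1)·-0.5857 - (-3)·0.0232) / (5) = -0.2689
  v = (-7 - (4)·-0.2689 - (-4)·0.0232) / (10) = -0.5832
  w = (-2 - (4)·-0.2689 - (1)·-0.5832) / (-9) = 0.0379
Change: (0.0325, 0.0025, 0.0147) → max |·| = 0.0325

0.0325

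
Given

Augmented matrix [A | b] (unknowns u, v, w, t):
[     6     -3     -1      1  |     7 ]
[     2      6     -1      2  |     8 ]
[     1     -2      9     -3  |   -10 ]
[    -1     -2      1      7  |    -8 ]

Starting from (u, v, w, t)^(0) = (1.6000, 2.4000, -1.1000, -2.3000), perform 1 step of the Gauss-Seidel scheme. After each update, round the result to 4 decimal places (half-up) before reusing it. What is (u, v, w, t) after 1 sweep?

Iteration 1:
  u = (7 - (-3)·2.4000 - (-1)·-1.1000 - (1)·-2.3000) / (6) = 2.5667
  v = (8 - (2)·2.5667 - (-1)·-1.1000 - (2)·-2.3000) / (6) = 1.0611
  w = (-10 - (1)·2.5667 - (-2)·1.0611 - (-3)·-2.3000) / (9) = -1.9272
  t = (-8 - (-1)·2.5667 - (-2)·1.0611 - (1)·-1.9272) / (7) = -0.1977

(2.5667, 1.0611, -1.9272, -0.1977)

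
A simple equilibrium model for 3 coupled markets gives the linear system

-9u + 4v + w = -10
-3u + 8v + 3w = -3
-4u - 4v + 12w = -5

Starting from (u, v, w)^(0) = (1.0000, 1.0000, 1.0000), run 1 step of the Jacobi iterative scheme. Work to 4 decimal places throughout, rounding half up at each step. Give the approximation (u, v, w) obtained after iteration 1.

(1.6667, -0.3750, 0.2500)

Iteration 1:
  u = (-10 - (4)·1.0000 - (1)·1.0000) / (-9) = 1.6667
  v = (-3 - (-3)·1.0000 - (3)·1.0000) / (8) = -0.3750
  w = (-5 - (-4)·1.0000 - (-4)·1.0000) / (12) = 0.2500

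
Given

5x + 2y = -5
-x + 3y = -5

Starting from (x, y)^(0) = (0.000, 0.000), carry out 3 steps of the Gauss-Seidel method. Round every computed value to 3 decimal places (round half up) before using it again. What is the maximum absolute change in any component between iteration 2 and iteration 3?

0.107

Iteration 1:
  x = (-5 - (2)·0.000) / (5) = -1.000
  y = (-5 - (-1)·-1.000) / (3) = -2.000
Iteration 2:
  x = (-5 - (2)·-2.000) / (5) = -0.200
  y = (-5 - (-1)·-0.200) / (3) = -1.733
Iteration 3:
  x = (-5 - (2)·-1.733) / (5) = -0.307
  y = (-5 - (-1)·-0.307) / (3) = -1.769
Change: (-0.107, -0.036) → max |·| = 0.107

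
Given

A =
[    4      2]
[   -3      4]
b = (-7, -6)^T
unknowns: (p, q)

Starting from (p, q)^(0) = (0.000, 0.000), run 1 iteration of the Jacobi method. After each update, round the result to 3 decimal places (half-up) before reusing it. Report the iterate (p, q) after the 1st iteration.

Iteration 1:
  p = (-7 - (2)·0.000) / (4) = -1.750
  q = (-6 - (-3)·0.000) / (4) = -1.500

(-1.750, -1.500)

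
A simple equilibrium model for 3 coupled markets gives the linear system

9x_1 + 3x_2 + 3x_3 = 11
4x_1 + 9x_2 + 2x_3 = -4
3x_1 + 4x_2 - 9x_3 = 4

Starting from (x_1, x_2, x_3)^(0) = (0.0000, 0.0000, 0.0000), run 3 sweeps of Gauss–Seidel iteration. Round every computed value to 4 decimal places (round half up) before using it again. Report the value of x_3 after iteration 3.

Iteration 1:
  x_1 = (11 - (3)·0.0000 - (3)·0.0000) / (9) = 1.2222
  x_2 = (-4 - (4)·1.2222 - (2)·0.0000) / (9) = -0.9876
  x_3 = (4 - (3)·1.2222 - (4)·-0.9876) / (-9) = -0.4760
Iteration 2:
  x_1 = (11 - (3)·-0.9876 - (3)·-0.4760) / (9) = 1.7101
  x_2 = (-4 - (4)·1.7101 - (2)·-0.4760) / (9) = -1.0987
  x_3 = (4 - (3)·1.7101 - (4)·-1.0987) / (-9) = -0.3627
Iteration 3:
  x_1 = (11 - (3)·-1.0987 - (3)·-0.3627) / (9) = 1.7094
  x_2 = (-4 - (4)·1.7094 - (2)·-0.3627) / (9) = -1.1236
  x_3 = (4 - (3)·1.7094 - (4)·-1.1236) / (-9) = -0.3740

-0.3740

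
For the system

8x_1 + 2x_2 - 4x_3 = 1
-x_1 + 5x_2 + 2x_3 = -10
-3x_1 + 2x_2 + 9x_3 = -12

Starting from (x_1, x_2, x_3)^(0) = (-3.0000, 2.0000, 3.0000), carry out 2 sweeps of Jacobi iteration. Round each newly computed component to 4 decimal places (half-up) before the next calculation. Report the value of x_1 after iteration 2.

Iteration 1:
  x_1 = (1 - (2)·2.0000 - (-4)·3.0000) / (8) = 1.1250
  x_2 = (-10 - (-1)·-3.0000 - (2)·3.0000) / (5) = -3.8000
  x_3 = (-12 - (-3)·-3.0000 - (2)·2.0000) / (9) = -2.7778
Iteration 2:
  x_1 = (1 - (2)·-3.8000 - (-4)·-2.7778) / (8) = -0.3139
  x_2 = (-10 - (-1)·1.1250 - (2)·-2.7778) / (5) = -0.6639
  x_3 = (-12 - (-3)·1.1250 - (2)·-3.8000) / (9) = -0.1139

-0.3139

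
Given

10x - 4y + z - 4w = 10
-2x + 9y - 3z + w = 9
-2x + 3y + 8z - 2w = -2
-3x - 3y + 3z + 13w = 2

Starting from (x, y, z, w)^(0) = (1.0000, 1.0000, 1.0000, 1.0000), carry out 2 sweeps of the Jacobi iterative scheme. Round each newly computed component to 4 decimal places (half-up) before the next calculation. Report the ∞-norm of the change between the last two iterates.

Iteration 1:
  x = (10 - (-4)·1.0000 - (1)·1.0000 - (-4)·1.0000) / (10) = 1.7000
  y = (9 - (-2)·1.0000 - (-3)·1.0000 - (1)·1.0000) / (9) = 1.4444
  z = (-2 - (-2)·1.0000 - (3)·1.0000 - (-2)·1.0000) / (8) = -0.1250
  w = (2 - (-3)·1.0000 - (-3)·1.0000 - (3)·1.0000) / (13) = 0.3846
Iteration 2:
  x = (10 - (-4)·1.4444 - (1)·-0.1250 - (-4)·0.3846) / (10) = 1.7441
  y = (9 - (-2)·1.7000 - (-3)·-0.1250 - (1)·0.3846) / (9) = 1.2934
  z = (-2 - (-2)·1.7000 - (3)·1.4444 - (-2)·0.3846) / (8) = -0.2705
  w = (2 - (-3)·1.7000 - (-3)·1.4444 - (3)·-0.1250) / (13) = 0.9083
Change: (0.0441, -0.1510, -0.1455, 0.5237) → max |·| = 0.5237

0.5237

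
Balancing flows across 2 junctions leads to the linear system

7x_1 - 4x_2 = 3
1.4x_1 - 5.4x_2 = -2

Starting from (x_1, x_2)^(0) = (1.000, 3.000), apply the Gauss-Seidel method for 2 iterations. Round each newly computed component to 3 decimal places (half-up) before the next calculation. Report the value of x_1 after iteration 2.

Iteration 1:
  x_1 = (3 - (-4)·3.000) / (7) = 2.143
  x_2 = (-2 - (1.4)·2.143) / (-5.4) = 0.926
Iteration 2:
  x_1 = (3 - (-4)·0.926) / (7) = 0.958
  x_2 = (-2 - (1.4)·0.958) / (-5.4) = 0.619

0.958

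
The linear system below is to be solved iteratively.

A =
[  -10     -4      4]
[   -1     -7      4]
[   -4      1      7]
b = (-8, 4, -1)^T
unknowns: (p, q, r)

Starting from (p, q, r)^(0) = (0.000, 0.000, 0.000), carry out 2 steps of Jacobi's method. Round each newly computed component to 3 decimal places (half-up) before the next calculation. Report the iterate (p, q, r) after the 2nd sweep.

(0.971, -0.767, 0.396)

Iteration 1:
  p = (-8 - (-4)·0.000 - (4)·0.000) / (-10) = 0.800
  q = (4 - (-1)·0.000 - (4)·0.000) / (-7) = -0.571
  r = (-1 - (-4)·0.000 - (1)·0.000) / (7) = -0.143
Iteration 2:
  p = (-8 - (-4)·-0.571 - (4)·-0.143) / (-10) = 0.971
  q = (4 - (-1)·0.800 - (4)·-0.143) / (-7) = -0.767
  r = (-1 - (-4)·0.800 - (1)·-0.571) / (7) = 0.396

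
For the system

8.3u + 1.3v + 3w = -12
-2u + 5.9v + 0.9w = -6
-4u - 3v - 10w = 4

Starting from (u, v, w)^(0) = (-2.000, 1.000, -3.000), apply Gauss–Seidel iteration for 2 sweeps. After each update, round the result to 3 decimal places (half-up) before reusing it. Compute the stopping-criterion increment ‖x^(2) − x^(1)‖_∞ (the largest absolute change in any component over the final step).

Iteration 1:
  u = (-12 - (1.3)·1.000 - (3)·-3.000) / (8.3) = -0.518
  v = (-6 - (-2)·-0.518 - (0.9)·-3.000) / (5.9) = -0.735
  w = (4 - (-4)·-0.518 - (-3)·-0.735) / (-10) = 0.028
Iteration 2:
  u = (-12 - (1.3)·-0.735 - (3)·0.028) / (8.3) = -1.341
  v = (-6 - (-2)·-1.341 - (0.9)·0.028) / (5.9) = -1.476
  w = (4 - (-4)·-1.341 - (-3)·-1.476) / (-10) = 0.579
Change: (-0.823, -0.741, 0.551) → max |·| = 0.823

0.823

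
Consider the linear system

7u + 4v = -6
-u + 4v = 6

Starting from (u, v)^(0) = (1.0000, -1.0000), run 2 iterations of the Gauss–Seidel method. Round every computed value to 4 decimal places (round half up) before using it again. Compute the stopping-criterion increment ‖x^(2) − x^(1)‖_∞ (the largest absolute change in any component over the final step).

Iteration 1:
  u = (-6 - (4)·-1.0000) / (7) = -0.2857
  v = (6 - (-1)·-0.2857) / (4) = 1.4286
Iteration 2:
  u = (-6 - (4)·1.4286) / (7) = -1.6735
  v = (6 - (-1)·-1.6735) / (4) = 1.0816
Change: (-1.3878, -0.3470) → max |·| = 1.3878

1.3878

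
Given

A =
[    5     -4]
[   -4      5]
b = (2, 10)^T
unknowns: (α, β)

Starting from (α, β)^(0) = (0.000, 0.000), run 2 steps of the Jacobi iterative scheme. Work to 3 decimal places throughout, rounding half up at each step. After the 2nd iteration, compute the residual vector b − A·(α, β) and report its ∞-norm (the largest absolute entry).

Iteration 1:
  α = (2 - (-4)·0.000) / (5) = 0.400
  β = (10 - (-4)·0.000) / (5) = 2.000
Iteration 2:
  α = (2 - (-4)·2.000) / (5) = 2.000
  β = (10 - (-4)·0.400) / (5) = 2.320
Residual b − A·x = (1.280, 6.400); ∞-norm = 6.400

6.400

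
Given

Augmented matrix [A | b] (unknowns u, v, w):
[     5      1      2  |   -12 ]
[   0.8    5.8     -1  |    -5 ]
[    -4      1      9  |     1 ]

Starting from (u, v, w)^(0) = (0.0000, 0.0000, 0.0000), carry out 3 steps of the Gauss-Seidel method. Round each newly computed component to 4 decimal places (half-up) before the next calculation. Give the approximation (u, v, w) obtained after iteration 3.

(-1.9838, -0.7032, -0.6924)

Iteration 1:
  u = (-12 - (1)·0.0000 - (2)·0.0000) / (5) = -2.4000
  v = (-5 - (0.8)·-2.4000 - (-1)·0.0000) / (5.8) = -0.5310
  w = (1 - (-4)·-2.4000 - (1)·-0.5310) / (9) = -0.8966
Iteration 2:
  u = (-12 - (1)·-0.5310 - (2)·-0.8966) / (5) = -1.9352
  v = (-5 - (0.8)·-1.9352 - (-1)·-0.8966) / (5.8) = -0.7497
  w = (1 - (-4)·-1.9352 - (1)·-0.7497) / (9) = -0.6657
Iteration 3:
  u = (-12 - (1)·-0.7497 - (2)·-0.6657) / (5) = -1.9838
  v = (-5 - (0.8)·-1.9838 - (-1)·-0.6657) / (5.8) = -0.7032
  w = (1 - (-4)·-1.9838 - (1)·-0.7032) / (9) = -0.6924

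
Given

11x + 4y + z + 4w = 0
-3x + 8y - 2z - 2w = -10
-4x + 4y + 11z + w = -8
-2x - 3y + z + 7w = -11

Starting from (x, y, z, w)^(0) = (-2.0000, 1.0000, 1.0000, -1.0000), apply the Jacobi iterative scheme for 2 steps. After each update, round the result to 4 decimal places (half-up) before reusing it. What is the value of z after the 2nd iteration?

0.1358

Iteration 1:
  x = (0 - (4)·1.0000 - (1)·1.0000 - (4)·-1.0000) / (11) = -0.0909
  y = (-10 - (-3)·-2.0000 - (-2)·1.0000 - (-2)·-1.0000) / (8) = -2.0000
  z = (-8 - (-4)·-2.0000 - (4)·1.0000 - (1)·-1.0000) / (11) = -1.7273
  w = (-11 - (-2)·-2.0000 - (-3)·1.0000 - (1)·1.0000) / (7) = -1.8571
Iteration 2:
  x = (0 - (4)·-2.0000 - (1)·-1.7273 - (4)·-1.8571) / (11) = 1.5596
  y = (-10 - (-3)·-0.0909 - (-2)·-1.7273 - (-2)·-1.8571) / (8) = -2.1802
  z = (-8 - (-4)·-0.0909 - (4)·-2.0000 - (1)·-1.8571) / (11) = 0.1358
  w = (-11 - (-2)·-0.0909 - (-3)·-2.0000 - (1)·-1.7273) / (7) = -2.2078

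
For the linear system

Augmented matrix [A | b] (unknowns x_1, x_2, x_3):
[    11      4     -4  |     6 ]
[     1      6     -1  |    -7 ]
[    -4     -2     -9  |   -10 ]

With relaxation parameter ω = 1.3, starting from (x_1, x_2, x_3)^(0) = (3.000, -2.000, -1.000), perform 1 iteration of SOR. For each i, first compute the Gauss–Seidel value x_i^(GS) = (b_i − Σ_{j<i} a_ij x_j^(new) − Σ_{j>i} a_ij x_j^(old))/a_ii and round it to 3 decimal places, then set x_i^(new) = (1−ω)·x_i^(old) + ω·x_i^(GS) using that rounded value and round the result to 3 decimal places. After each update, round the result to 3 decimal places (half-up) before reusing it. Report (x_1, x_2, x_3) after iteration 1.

(0.282, -1.194, 1.926)

Iteration 1:
  x_1: GS value = (6 - (4)·-2.000 - (-4)·-1.000) / (11) = 0.909;  x_1 ← (1−ω)·3.000 + ω·0.909 = 0.282
  x_2: GS value = (-7 - (1)·0.282 - (-1)·-1.000) / (6) = -1.380;  x_2 ← (1−ω)·-2.000 + ω·-1.380 = -1.194
  x_3: GS value = (-10 - (-4)·0.282 - (-2)·-1.194) / (-9) = 1.251;  x_3 ← (1−ω)·-1.000 + ω·1.251 = 1.926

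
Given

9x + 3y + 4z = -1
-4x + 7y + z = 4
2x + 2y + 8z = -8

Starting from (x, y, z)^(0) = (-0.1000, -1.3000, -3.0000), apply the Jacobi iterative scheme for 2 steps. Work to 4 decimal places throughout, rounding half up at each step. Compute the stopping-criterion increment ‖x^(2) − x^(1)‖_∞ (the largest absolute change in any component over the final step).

Iteration 1:
  x = (-1 - (3)·-1.3000 - (4)·-3.0000) / (9) = 1.6556
  y = (4 - (-4)·-0.1000 - (1)·-3.0000) / (7) = 0.9429
  z = (-8 - (2)·-0.1000 - (2)·-1.3000) / (8) = -0.6500
Iteration 2:
  x = (-1 - (3)·0.9429 - (4)·-0.6500) / (9) = -0.1365
  y = (4 - (-4)·1.6556 - (1)·-0.6500) / (7) = 1.6103
  z = (-8 - (2)·1.6556 - (2)·0.9429) / (8) = -1.6496
Change: (-1.7921, 0.6674, -0.9996) → max |·| = 1.7921

1.7921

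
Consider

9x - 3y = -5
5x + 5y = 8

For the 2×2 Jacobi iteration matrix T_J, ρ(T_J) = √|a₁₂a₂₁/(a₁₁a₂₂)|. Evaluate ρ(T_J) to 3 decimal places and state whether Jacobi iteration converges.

0.577

a₁₂a₂₁/(a₁₁a₂₂) = (-3)·(5) / ((9)·(5)) = -0.333333
ρ = √|-0.333333| = √0.333333 = 0.577
ρ < 1, so Jacobi converges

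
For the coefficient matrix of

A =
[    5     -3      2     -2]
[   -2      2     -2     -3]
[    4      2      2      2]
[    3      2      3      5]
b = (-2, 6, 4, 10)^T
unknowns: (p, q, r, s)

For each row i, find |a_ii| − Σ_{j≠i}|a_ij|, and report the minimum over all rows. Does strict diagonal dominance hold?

row 1: |5| − (3+2+2) = -2
row 2: |2| − (2+2+3) = -5
row 3: |2| − (4+2+2) = -6
row 4: |5| − (3+2+3) = -3
minimum over rows = -6 → not strictly diagonally dominant

-6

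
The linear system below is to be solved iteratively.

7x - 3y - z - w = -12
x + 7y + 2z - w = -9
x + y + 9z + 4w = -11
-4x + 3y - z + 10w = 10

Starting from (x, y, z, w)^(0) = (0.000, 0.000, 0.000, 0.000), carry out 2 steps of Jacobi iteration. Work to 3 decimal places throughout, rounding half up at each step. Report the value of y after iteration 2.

-0.549

Iteration 1:
  x = (-12 - (-3)·0.000 - (-1)·0.000 - (-1)·0.000) / (7) = -1.714
  y = (-9 - (1)·0.000 - (2)·0.000 - (-1)·0.000) / (7) = -1.286
  z = (-11 - (1)·0.000 - (1)·0.000 - (4)·0.000) / (9) = -1.222
  w = (10 - (-4)·0.000 - (3)·0.000 - (-1)·0.000) / (10) = 1.000
Iteration 2:
  x = (-12 - (-3)·-1.286 - (-1)·-1.222 - (-1)·1.000) / (7) = -2.297
  y = (-9 - (1)·-1.714 - (2)·-1.222 - (-1)·1.000) / (7) = -0.549
  z = (-11 - (1)·-1.714 - (1)·-1.286 - (4)·1.000) / (9) = -1.333
  w = (10 - (-4)·-1.714 - (3)·-1.286 - (-1)·-1.222) / (10) = 0.578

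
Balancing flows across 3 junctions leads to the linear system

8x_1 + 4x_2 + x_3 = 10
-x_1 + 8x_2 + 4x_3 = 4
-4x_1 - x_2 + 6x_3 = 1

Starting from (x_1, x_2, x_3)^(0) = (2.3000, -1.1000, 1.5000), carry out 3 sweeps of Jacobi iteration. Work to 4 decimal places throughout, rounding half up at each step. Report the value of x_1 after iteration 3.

Iteration 1:
  x_1 = (10 - (4)·-1.1000 - (1)·1.5000) / (8) = 1.6125
  x_2 = (4 - (-1)·2.3000 - (4)·1.5000) / (8) = 0.0375
  x_3 = (1 - (-4)·2.3000 - (-1)·-1.1000) / (6) = 1.5167
Iteration 2:
  x_1 = (10 - (4)·0.0375 - (1)·1.5167) / (8) = 1.0417
  x_2 = (4 - (-1)·1.6125 - (4)·1.5167) / (8) = -0.0568
  x_3 = (1 - (-4)·1.6125 - (-1)·0.0375) / (6) = 1.2479
Iteration 3:
  x_1 = (10 - (4)·-0.0568 - (1)·1.2479) / (8) = 1.1224
  x_2 = (4 - (-1)·1.0417 - (4)·1.2479) / (8) = 0.0063
  x_3 = (1 - (-4)·1.0417 - (-1)·-0.0568) / (6) = 0.8517

1.1224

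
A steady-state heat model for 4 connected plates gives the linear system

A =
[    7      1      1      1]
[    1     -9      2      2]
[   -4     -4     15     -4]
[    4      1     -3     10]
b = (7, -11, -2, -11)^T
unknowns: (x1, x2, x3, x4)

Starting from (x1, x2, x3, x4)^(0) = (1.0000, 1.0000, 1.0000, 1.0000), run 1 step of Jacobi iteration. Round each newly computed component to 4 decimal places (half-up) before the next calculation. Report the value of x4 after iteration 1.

-1.3000

Iteration 1:
  x1 = (7 - (1)·1.0000 - (1)·1.0000 - (1)·1.0000) / (7) = 0.5714
  x2 = (-11 - (1)·1.0000 - (2)·1.0000 - (2)·1.0000) / (-9) = 1.7778
  x3 = (-2 - (-4)·1.0000 - (-4)·1.0000 - (-4)·1.0000) / (15) = 0.6667
  x4 = (-11 - (4)·1.0000 - (1)·1.0000 - (-3)·1.0000) / (10) = -1.3000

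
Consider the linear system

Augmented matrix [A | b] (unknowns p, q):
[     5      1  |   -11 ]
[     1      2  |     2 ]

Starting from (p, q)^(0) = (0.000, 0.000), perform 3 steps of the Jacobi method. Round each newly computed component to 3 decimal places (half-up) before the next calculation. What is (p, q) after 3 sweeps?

(-2.620, 2.200)

Iteration 1:
  p = (-11 - (1)·0.000) / (5) = -2.200
  q = (2 - (1)·0.000) / (2) = 1.000
Iteration 2:
  p = (-11 - (1)·1.000) / (5) = -2.400
  q = (2 - (1)·-2.200) / (2) = 2.100
Iteration 3:
  p = (-11 - (1)·2.100) / (5) = -2.620
  q = (2 - (1)·-2.400) / (2) = 2.200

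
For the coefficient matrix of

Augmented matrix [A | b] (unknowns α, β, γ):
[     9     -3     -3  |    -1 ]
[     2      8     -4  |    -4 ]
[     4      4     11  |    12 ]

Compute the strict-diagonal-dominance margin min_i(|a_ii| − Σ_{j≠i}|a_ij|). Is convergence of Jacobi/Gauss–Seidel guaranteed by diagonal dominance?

row 1: |9| − (3+3) = 3
row 2: |8| − (2+4) = 2
row 3: |11| − (4+4) = 3
minimum over rows = 2 → strictly diagonally dominant (convergence guaranteed)

2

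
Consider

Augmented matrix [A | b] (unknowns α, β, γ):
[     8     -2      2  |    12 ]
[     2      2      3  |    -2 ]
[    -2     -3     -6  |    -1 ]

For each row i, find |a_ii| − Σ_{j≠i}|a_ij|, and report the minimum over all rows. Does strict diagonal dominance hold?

row 1: |8| − (2+2) = 4
row 2: |2| − (2+3) = -3
row 3: |-6| − (2+3) = 1
minimum over rows = -3 → not strictly diagonally dominant

-3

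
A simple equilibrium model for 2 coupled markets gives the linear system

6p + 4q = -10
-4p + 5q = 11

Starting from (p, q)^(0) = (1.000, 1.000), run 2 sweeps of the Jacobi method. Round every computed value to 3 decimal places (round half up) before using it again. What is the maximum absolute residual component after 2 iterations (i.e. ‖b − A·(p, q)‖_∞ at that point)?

Iteration 1:
  p = (-10 - (4)·1.000) / (6) = -2.333
  q = (11 - (-4)·1.000) / (5) = 3.000
Iteration 2:
  p = (-10 - (4)·3.000) / (6) = -3.667
  q = (11 - (-4)·-2.333) / (5) = 0.334
Residual b − A·x = (10.666, -5.338); ∞-norm = 10.666

10.666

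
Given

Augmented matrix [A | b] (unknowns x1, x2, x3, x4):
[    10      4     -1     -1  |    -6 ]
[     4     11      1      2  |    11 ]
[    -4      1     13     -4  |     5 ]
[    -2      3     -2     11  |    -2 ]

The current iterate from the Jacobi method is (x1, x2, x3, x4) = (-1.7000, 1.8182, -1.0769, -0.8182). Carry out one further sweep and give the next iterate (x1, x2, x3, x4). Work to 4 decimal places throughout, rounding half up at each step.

(-1.5168, 1.8648, -0.5301, -1.1826)

One sweep:
  x1 = (-6 - (4)·1.8182 - (-1)·-1.0769 - (-1)·-0.8182) / (10) = -1.5168
  x2 = (11 - (4)·-1.7000 - (1)·-1.0769 - (2)·-0.8182) / (11) = 1.8648
  x3 = (5 - (-4)·-1.7000 - (1)·1.8182 - (-4)·-0.8182) / (13) = -0.5301
  x4 = (-2 - (-2)·-1.7000 - (3)·1.8182 - (-2)·-1.0769) / (11) = -1.1826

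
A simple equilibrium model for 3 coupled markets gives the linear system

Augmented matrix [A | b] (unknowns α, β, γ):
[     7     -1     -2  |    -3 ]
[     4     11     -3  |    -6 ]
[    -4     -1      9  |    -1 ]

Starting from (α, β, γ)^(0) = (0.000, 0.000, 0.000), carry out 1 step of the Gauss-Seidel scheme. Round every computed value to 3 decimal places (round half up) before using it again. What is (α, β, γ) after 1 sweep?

(-0.429, -0.389, -0.345)

Iteration 1:
  α = (-3 - (-1)·0.000 - (-2)·0.000) / (7) = -0.429
  β = (-6 - (4)·-0.429 - (-3)·0.000) / (11) = -0.389
  γ = (-1 - (-4)·-0.429 - (-1)·-0.389) / (9) = -0.345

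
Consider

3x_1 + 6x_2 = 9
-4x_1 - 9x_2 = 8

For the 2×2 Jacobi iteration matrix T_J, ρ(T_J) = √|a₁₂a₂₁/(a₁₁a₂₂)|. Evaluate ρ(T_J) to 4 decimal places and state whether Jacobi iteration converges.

0.9428

a₁₂a₂₁/(a₁₁a₂₂) = (6)·(-4) / ((3)·(-9)) = 0.888889
ρ = √|0.888889| = √0.888889 = 0.9428
ρ < 1, so Jacobi converges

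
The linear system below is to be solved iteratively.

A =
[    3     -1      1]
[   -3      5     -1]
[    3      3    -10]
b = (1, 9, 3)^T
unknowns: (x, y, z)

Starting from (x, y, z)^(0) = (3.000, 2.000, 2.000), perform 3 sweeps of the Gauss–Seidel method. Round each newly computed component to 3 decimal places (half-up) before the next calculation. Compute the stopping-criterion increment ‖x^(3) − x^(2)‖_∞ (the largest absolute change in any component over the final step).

0.044

Iteration 1:
  x = (1 - (-1)·2.000 - (1)·2.000) / (3) = 0.333
  y = (9 - (-3)·0.333 - (-1)·2.000) / (5) = 2.400
  z = (3 - (3)·0.333 - (3)·2.400) / (-10) = 0.520
Iteration 2:
  x = (1 - (-1)·2.400 - (1)·0.520) / (3) = 0.960
  y = (9 - (-3)·0.960 - (-1)·0.520) / (5) = 2.480
  z = (3 - (3)·0.960 - (3)·2.480) / (-10) = 0.732
Iteration 3:
  x = (1 - (-1)·2.480 - (1)·0.732) / (3) = 0.916
  y = (9 - (-3)·0.916 - (-1)·0.732) / (5) = 2.496
  z = (3 - (3)·0.916 - (3)·2.496) / (-10) = 0.724
Change: (-0.044, 0.016, -0.008) → max |·| = 0.044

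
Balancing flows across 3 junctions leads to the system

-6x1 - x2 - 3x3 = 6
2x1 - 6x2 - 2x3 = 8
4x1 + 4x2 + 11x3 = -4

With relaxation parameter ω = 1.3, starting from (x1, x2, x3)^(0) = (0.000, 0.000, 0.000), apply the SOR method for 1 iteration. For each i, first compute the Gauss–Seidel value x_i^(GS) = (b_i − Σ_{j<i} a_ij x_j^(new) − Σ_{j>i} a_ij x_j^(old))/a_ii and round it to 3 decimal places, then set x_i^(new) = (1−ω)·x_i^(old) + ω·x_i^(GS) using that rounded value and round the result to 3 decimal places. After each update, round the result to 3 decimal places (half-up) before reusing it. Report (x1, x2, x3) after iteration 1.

(-1.300, -2.297, 1.227)

Iteration 1:
  x1: GS value = (6 - (-1)·0.000 - (-3)·0.000) / (-6) = -1.000;  x1 ← (1−ω)·0.000 + ω·-1.000 = -1.300
  x2: GS value = (8 - (2)·-1.300 - (-2)·0.000) / (-6) = -1.767;  x2 ← (1−ω)·0.000 + ω·-1.767 = -2.297
  x3: GS value = (-4 - (4)·-1.300 - (4)·-2.297) / (11) = 0.944;  x3 ← (1−ω)·0.000 + ω·0.944 = 1.227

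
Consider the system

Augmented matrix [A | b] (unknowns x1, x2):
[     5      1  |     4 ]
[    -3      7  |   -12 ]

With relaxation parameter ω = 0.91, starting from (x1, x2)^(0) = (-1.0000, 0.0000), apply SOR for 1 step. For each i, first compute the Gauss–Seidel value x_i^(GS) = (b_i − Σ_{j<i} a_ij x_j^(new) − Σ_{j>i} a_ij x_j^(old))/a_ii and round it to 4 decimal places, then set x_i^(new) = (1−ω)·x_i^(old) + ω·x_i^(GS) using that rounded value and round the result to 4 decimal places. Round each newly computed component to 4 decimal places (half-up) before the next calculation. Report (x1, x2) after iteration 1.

Iteration 1:
  x1: GS value = (4 - (1)·0.0000) / (5) = 0.8000;  x1 ← (1−ω)·-1.0000 + ω·0.8000 = 0.6380
  x2: GS value = (-12 - (-3)·0.6380) / (7) = -1.4409;  x2 ← (1−ω)·0.0000 + ω·-1.4409 = -1.3112

(0.6380, -1.3112)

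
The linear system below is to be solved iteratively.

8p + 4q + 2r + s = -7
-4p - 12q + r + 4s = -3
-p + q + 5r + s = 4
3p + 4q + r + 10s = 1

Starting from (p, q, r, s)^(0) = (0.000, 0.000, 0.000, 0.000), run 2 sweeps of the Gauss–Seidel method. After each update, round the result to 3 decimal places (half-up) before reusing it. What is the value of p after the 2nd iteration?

-1.287

Iteration 1:
  p = (-7 - (4)·0.000 - (2)·0.000 - (1)·0.000) / (8) = -0.875
  q = (-3 - (-4)·-0.875 - (1)·0.000 - (4)·0.000) / (-12) = 0.542
  r = (4 - (-1)·-0.875 - (1)·0.542 - (1)·0.000) / (5) = 0.517
  s = (1 - (3)·-0.875 - (4)·0.542 - (1)·0.517) / (10) = 0.094
Iteration 2:
  p = (-7 - (4)·0.542 - (2)·0.517 - (1)·0.094) / (8) = -1.287
  q = (-3 - (-4)·-1.287 - (1)·0.517 - (4)·0.094) / (-12) = 0.753
  r = (4 - (-1)·-1.287 - (1)·0.753 - (1)·0.094) / (5) = 0.373
  s = (1 - (3)·-1.287 - (4)·0.753 - (1)·0.373) / (10) = 0.148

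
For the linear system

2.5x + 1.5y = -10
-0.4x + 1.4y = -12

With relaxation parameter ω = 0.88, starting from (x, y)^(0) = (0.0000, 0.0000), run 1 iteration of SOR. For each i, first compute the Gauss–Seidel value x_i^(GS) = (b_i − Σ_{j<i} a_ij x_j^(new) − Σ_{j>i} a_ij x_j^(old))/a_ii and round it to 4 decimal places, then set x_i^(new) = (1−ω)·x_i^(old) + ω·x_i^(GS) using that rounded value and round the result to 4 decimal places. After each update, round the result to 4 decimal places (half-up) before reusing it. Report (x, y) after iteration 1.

(-3.5200, -8.4278)

Iteration 1:
  x: GS value = (-10 - (1.5)·0.0000) / (2.5) = -4.0000;  x ← (1−ω)·0.0000 + ω·-4.0000 = -3.5200
  y: GS value = (-12 - (-0.4)·-3.5200) / (1.4) = -9.5771;  y ← (1−ω)·0.0000 + ω·-9.5771 = -8.4278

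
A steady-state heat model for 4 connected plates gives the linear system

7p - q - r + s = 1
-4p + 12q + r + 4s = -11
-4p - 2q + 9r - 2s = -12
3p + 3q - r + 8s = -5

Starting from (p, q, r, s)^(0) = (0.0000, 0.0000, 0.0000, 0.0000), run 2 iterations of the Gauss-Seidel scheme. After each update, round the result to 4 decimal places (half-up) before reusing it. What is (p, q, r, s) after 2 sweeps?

(-0.1138, -0.6542, -1.6483, -0.5430)

Iteration 1:
  p = (1 - (-1)·0.0000 - (-1)·0.0000 - (1)·0.0000) / (7) = 0.1429
  q = (-11 - (-4)·0.1429 - (1)·0.0000 - (4)·0.0000) / (12) = -0.8690
  r = (-12 - (-4)·0.1429 - (-2)·-0.8690 - (-2)·0.0000) / (9) = -1.4629
  s = (-5 - (3)·0.1429 - (3)·-0.8690 - (-1)·-1.4629) / (8) = -0.5356
Iteration 2:
  p = (1 - (-1)·-0.8690 - (-1)·-1.4629 - (1)·-0.5356) / (7) = -0.1138
  q = (-11 - (-4)·-0.1138 - (1)·-1.4629 - (4)·-0.5356) / (12) = -0.6542
  r = (-12 - (-4)·-0.1138 - (-2)·-0.6542 - (-2)·-0.5356) / (9) = -1.6483
  s = (-5 - (3)·-0.1138 - (3)·-0.6542 - (-1)·-1.6483) / (8) = -0.5430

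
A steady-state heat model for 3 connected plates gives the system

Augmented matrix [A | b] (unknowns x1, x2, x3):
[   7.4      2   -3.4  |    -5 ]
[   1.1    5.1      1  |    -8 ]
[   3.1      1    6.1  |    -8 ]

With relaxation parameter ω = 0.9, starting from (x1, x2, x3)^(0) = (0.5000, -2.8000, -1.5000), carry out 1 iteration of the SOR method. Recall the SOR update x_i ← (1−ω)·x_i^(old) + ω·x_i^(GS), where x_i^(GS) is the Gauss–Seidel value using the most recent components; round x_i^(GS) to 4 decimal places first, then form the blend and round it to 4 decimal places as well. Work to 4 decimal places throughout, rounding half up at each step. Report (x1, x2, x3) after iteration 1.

(-0.4973, -1.3305, -0.9065)

Iteration 1:
  x1: GS value = (-5 - (2)·-2.8000 - (-3.4)·-1.5000) / (7.4) = -0.6081;  x1 ← (1−ω)·0.5000 + ω·-0.6081 = -0.4973
  x2: GS value = (-8 - (1.1)·-0.4973 - (1)·-1.5000) / (5.1) = -1.1672;  x2 ← (1−ω)·-2.8000 + ω·-1.1672 = -1.3305
  x3: GS value = (-8 - (3.1)·-0.4973 - (1)·-1.3305) / (6.1) = -0.8406;  x3 ← (1−ω)·-1.5000 + ω·-0.8406 = -0.9065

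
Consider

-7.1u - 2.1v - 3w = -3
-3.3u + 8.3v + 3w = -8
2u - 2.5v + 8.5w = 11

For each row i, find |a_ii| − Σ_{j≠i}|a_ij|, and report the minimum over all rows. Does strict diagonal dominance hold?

2

row 1: |-7.1| − (2.1+3) = 2
row 2: |8.3| − (3.3+3) = 2
row 3: |8.5| − (2+2.5) = 4
minimum over rows = 2 → strictly diagonally dominant (convergence guaranteed)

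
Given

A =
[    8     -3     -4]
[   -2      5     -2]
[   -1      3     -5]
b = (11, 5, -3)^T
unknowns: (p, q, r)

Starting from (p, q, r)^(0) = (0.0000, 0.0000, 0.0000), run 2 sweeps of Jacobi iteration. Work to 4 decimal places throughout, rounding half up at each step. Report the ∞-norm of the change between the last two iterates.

0.7900

Iteration 1:
  p = (11 - (-3)·0.0000 - (-4)·0.0000) / (8) = 1.3750
  q = (5 - (-2)·0.0000 - (-2)·0.0000) / (5) = 1.0000
  r = (-3 - (-1)·0.0000 - (3)·0.0000) / (-5) = 0.6000
Iteration 2:
  p = (11 - (-3)·1.0000 - (-4)·0.6000) / (8) = 2.0500
  q = (5 - (-2)·1.3750 - (-2)·0.6000) / (5) = 1.7900
  r = (-3 - (-1)·1.3750 - (3)·1.0000) / (-5) = 0.9250
Change: (0.6750, 0.7900, 0.3250) → max |·| = 0.7900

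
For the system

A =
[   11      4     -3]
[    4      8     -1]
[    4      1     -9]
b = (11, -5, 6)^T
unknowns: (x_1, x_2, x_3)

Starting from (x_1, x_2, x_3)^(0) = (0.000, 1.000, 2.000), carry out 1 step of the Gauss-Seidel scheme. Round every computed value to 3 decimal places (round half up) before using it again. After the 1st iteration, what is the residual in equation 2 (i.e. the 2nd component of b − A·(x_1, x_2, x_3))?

Iteration 1:
  x_1 = (11 - (4)·1.000 - (-3)·2.000) / (11) = 1.182
  x_2 = (-5 - (4)·1.182 - (-1)·2.000) / (8) = -0.966
  x_3 = (6 - (4)·1.182 - (1)·-0.966) / (-9) = -0.249
Residual b − A·x = (1.115, -2.249, -0.003)

-2.249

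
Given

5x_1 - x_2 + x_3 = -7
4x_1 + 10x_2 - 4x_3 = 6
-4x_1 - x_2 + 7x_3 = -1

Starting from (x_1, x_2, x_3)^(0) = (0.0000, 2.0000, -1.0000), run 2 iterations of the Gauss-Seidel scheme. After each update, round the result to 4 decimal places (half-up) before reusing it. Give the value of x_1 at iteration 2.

Iteration 1:
  x_1 = (-7 - (-1)·2.0000 - (1)·-1.0000) / (5) = -0.8000
  x_2 = (6 - (4)·-0.8000 - (-4)·-1.0000) / (10) = 0.5200
  x_3 = (-1 - (-4)·-0.8000 - (-1)·0.5200) / (7) = -0.5257
Iteration 2:
  x_1 = (-7 - (-1)·0.5200 - (1)·-0.5257) / (5) = -1.1909
  x_2 = (6 - (4)·-1.1909 - (-4)·-0.5257) / (10) = 0.8661
  x_3 = (-1 - (-4)·-1.1909 - (-1)·0.8661) / (7) = -0.6996

-1.1909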